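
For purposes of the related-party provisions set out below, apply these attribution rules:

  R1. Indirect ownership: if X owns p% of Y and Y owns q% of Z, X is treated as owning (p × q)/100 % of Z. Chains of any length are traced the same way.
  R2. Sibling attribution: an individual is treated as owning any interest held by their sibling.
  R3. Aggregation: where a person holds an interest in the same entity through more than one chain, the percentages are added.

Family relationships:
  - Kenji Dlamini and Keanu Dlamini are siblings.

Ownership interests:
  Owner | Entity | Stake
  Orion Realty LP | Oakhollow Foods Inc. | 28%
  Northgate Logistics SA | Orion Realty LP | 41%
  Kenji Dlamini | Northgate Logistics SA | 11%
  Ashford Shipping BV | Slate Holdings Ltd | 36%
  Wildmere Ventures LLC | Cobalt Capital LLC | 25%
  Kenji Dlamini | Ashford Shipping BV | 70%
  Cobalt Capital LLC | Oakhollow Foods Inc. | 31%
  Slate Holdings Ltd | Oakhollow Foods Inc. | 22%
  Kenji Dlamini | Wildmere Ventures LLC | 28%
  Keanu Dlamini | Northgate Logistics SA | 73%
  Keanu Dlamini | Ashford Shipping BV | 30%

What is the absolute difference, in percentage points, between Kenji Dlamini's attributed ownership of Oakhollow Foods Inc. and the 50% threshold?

30.2668

By sibling attribution (R2), Kenji Dlamini is treated as also owning Keanu Dlamini's interest in Northgate Logistics SA, giving 11% + 73% = 84%.
By sibling attribution (R2), Kenji Dlamini is treated as also owning Keanu Dlamini's interest in Ashford Shipping BV, giving 70% + 30% = 100%.
Chain via Northgate Logistics SA → Orion Realty LP (R1): 84% × 41% × 28% = 9.6432% of Oakhollow Foods Inc.
Chain via Ashford Shipping BV → Slate Holdings Ltd (R1): 100% × 36% × 22% = 7.92% of Oakhollow Foods Inc.
Chain via Wildmere Ventures LLC → Cobalt Capital LLC (R1): 28% × 25% × 31% = 2.17% of Oakhollow Foods Inc.
Aggregating (R3): 9.6432% + 7.92% + 2.17% = 19.7332%.
19.7332% falls short of the 50% threshold by 30.2668 percentage points.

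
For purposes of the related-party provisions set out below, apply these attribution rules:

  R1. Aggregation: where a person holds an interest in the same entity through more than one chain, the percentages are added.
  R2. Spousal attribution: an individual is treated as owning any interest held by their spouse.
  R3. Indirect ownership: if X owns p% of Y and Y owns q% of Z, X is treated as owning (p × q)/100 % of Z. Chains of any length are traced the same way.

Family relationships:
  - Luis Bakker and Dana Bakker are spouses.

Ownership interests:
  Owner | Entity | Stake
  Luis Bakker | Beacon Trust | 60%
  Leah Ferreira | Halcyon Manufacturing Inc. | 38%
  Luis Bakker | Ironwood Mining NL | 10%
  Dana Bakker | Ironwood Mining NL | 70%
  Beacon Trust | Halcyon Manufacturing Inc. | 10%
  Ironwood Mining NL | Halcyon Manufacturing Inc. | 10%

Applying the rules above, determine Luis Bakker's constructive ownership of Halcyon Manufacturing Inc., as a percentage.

By spousal attribution (R2), Luis Bakker is treated as also owning Dana Bakker's interest in Ironwood Mining NL, giving 10% + 70% = 80%.
Chain via Ironwood Mining NL (R3): 80% × 10% = 8% of Halcyon Manufacturing Inc.
Chain via Beacon Trust (R3): 60% × 10% = 6% of Halcyon Manufacturing Inc.
Aggregating (R1): 8% + 6% = 14%.

14%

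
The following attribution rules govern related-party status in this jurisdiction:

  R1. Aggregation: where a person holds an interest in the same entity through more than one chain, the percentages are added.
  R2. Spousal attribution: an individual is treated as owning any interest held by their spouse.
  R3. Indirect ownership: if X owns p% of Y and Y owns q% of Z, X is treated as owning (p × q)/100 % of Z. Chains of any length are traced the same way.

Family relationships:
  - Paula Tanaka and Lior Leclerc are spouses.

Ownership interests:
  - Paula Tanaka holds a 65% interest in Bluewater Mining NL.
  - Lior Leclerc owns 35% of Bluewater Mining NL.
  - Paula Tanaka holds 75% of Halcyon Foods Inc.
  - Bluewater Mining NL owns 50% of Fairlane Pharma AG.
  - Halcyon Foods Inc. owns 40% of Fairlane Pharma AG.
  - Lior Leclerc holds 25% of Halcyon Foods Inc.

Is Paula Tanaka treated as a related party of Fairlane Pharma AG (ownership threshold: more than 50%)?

By spousal attribution (R2), Paula Tanaka is treated as also owning Lior Leclerc's interest in Halcyon Foods Inc, giving 75% + 25% = 100%.
By spousal attribution (R2), Paula Tanaka is treated as also owning Lior Leclerc's interest in Bluewater Mining NL, giving 65% + 35% = 100%.
Chain via Halcyon Foods Inc. (R3): 100% × 40% = 40% of Fairlane Pharma AG.
Chain via Bluewater Mining NL (R3): 100% × 50% = 50% of Fairlane Pharma AG.
Aggregating (R1): 40% + 50% = 90%.
90% exceeds the 50% threshold, so Paula is a related party to Fairlane Pharma AG.

Yes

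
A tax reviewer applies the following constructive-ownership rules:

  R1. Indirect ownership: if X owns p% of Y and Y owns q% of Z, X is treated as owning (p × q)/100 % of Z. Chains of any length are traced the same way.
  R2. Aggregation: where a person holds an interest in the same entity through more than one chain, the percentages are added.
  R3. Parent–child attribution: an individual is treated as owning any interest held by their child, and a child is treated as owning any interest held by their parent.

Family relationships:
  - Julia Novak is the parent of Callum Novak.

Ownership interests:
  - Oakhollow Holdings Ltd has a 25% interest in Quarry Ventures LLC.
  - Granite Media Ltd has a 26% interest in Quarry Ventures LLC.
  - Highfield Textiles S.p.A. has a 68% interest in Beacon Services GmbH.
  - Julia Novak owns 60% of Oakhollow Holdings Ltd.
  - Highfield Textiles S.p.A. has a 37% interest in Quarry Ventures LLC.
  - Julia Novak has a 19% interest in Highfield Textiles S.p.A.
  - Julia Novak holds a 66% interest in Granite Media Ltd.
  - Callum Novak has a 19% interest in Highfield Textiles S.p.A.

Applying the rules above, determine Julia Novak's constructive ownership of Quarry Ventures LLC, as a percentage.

By parent–child attribution (R3), Julia Novak is treated as also owning Callum Novak's interest in Highfield Textiles S.p.A, giving 19% + 19% = 38%.
Chain via Granite Media Ltd (R1): 66% × 26% = 17.16% of Quarry Ventures LLC.
Chain via Oakhollow Holdings Ltd (R1): 60% × 25% = 15% of Quarry Ventures LLC.
Chain via Highfield Textiles S.p.A. (R1): 38% × 37% = 14.06% of Quarry Ventures LLC.
Aggregating (R2): 17.16% + 15% + 14.06% = 46.22%.

46.22%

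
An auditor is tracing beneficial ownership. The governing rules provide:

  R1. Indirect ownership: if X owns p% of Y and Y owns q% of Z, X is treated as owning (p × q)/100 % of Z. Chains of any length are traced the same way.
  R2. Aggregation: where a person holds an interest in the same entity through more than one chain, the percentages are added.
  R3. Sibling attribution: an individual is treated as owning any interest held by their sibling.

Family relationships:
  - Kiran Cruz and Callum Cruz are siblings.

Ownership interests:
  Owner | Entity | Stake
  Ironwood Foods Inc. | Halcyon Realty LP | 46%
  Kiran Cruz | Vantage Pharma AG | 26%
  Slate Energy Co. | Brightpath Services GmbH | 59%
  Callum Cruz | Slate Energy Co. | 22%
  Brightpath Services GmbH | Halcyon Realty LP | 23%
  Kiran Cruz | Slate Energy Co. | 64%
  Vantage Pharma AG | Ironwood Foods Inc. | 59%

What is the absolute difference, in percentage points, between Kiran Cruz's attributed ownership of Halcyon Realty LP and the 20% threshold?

1.2734

By sibling attribution (R3), Kiran Cruz is treated as also owning Callum Cruz's interest in Slate Energy Co, giving 64% + 22% = 86%.
Chain via Slate Energy Co. → Brightpath Services GmbH (R1): 86% × 59% × 23% = 11.6702% of Halcyon Realty LP.
Chain via Vantage Pharma AG → Ironwood Foods Inc. (R1): 26% × 59% × 46% = 7.0564% of Halcyon Realty LP.
Aggregating (R2): 11.6702% + 7.0564% = 18.7266%.
18.7266% falls short of the 20% threshold by 1.2734 percentage points.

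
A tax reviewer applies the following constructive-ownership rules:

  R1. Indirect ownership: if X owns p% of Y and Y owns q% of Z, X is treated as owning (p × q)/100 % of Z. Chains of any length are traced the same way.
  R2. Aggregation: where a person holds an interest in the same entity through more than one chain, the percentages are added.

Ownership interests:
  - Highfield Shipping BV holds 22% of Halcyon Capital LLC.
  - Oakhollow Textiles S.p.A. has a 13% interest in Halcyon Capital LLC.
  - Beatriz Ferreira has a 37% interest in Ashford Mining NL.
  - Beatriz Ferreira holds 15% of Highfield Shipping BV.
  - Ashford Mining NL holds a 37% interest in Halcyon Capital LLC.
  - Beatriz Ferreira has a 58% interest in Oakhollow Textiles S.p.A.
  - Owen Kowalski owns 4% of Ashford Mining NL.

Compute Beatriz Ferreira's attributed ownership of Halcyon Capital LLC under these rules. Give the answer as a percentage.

24.53%

Chain via Oakhollow Textiles S.p.A. (R1): 58% × 13% = 7.54% of Halcyon Capital LLC.
Chain via Highfield Shipping BV (R1): 15% × 22% = 3.3% of Halcyon Capital LLC.
Chain via Ashford Mining NL (R1): 37% × 37% = 13.69% of Halcyon Capital LLC.
Aggregating (R2): 7.54% + 3.3% + 13.69% = 24.53%.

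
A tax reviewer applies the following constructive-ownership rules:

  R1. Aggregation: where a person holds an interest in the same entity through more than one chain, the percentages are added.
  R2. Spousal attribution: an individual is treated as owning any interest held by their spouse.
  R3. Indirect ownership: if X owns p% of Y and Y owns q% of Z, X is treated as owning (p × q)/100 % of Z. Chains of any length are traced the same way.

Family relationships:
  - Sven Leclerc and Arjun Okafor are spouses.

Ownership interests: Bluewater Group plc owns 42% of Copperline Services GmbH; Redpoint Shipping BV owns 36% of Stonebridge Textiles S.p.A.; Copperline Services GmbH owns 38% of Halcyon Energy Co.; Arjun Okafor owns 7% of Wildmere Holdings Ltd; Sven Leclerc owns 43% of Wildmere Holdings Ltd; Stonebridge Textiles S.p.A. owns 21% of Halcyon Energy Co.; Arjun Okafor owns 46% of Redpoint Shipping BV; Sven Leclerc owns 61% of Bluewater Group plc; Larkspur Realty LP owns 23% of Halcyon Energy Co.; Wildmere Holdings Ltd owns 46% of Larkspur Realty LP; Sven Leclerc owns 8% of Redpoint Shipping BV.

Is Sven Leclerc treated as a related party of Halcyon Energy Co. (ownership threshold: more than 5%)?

By spousal attribution (R2), Sven Leclerc is treated as also owning Arjun Okafor's interest in Redpoint Shipping BV, giving 8% + 46% = 54%.
By spousal attribution (R2), Sven Leclerc is treated as also owning Arjun Okafor's interest in Wildmere Holdings Ltd, giving 43% + 7% = 50%.
Chain via Bluewater Group plc → Copperline Services GmbH (R3): 61% × 42% × 38% = 9.7356% of Halcyon Energy Co.
Chain via Redpoint Shipping BV → Stonebridge Textiles S.p.A. (R3): 54% × 36% × 21% = 4.0824% of Halcyon Energy Co.
Chain via Wildmere Holdings Ltd → Larkspur Realty LP (R3): 50% × 46% × 23% = 5.29% of Halcyon Energy Co.
Aggregating (R1): 9.7356% + 4.0824% + 5.29% = 19.108%.
19.108% exceeds the 5% threshold, so Sven is a related party to Halcyon Energy Co.

Yes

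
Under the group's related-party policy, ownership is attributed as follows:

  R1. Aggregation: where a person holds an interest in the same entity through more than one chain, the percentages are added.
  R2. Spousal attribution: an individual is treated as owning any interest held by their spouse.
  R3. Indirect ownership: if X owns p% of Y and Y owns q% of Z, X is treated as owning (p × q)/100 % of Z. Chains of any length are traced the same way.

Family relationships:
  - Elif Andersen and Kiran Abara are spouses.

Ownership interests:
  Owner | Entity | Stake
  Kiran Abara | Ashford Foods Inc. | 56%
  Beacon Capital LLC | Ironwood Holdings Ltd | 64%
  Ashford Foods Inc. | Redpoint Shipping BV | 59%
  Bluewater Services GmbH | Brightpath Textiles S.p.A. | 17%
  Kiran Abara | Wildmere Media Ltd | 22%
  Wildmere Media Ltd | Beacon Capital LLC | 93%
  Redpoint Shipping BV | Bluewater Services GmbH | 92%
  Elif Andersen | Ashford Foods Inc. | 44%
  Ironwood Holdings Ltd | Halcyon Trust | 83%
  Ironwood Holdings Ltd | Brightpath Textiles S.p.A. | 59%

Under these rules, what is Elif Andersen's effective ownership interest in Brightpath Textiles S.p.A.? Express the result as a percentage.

By spousal attribution (R2), Elif Andersen is treated as also owning Kiran Abara's interest in Ashford Foods Inc, giving 44% + 56% = 100%.
By spousal attribution (R2), Elif Andersen is treated as owning Kiran Abara's 22% interest in Wildmere Media Ltd.
Chain via Ashford Foods Inc. → Redpoint Shipping BV → Bluewater Services GmbH (R3): 100% × 59% × 92% × 17% = 9.2276% of Brightpath Textiles S.p.A.
Chain via Wildmere Media Ltd → Beacon Capital LLC → Ironwood Holdings Ltd (R3): 22% × 93% × 64% × 59% = 7.725696% of Brightpath Textiles S.p.A.
Aggregating (R1): 9.2276% + 7.725696% = 16.953296%.

16.953296%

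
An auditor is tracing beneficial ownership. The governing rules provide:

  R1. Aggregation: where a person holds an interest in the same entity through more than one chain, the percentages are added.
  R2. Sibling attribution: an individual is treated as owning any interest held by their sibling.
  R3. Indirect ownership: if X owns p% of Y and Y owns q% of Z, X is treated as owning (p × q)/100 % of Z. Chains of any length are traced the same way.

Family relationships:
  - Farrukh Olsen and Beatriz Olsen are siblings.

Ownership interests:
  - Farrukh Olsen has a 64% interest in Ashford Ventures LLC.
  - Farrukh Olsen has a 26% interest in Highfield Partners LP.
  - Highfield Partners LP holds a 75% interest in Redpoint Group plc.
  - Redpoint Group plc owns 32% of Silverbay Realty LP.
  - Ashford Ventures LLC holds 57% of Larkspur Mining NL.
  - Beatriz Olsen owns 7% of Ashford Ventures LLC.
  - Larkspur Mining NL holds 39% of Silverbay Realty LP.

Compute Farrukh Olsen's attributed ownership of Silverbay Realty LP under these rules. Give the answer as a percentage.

By sibling attribution (R2), Farrukh Olsen is treated as also owning Beatriz Olsen's interest in Ashford Ventures LLC, giving 64% + 7% = 71%.
Chain via Ashford Ventures LLC → Larkspur Mining NL (R3): 71% × 57% × 39% = 15.7833% of Silverbay Realty LP.
Chain via Highfield Partners LP → Redpoint Group plc (R3): 26% × 75% × 32% = 6.24% of Silverbay Realty LP.
Aggregating (R1): 15.7833% + 6.24% = 22.0233%.

22.0233%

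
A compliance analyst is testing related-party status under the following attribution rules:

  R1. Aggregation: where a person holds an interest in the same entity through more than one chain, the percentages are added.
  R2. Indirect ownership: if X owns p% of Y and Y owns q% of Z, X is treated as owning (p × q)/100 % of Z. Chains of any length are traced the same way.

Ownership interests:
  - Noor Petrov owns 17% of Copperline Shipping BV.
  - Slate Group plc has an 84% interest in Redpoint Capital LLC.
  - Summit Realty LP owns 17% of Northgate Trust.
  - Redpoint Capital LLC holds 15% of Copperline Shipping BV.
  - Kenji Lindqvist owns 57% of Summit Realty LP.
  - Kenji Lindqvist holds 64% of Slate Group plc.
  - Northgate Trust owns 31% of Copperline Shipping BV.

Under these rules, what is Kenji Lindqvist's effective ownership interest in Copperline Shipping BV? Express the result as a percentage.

Chain via Summit Realty LP → Northgate Trust (R2): 57% × 17% × 31% = 3.0039% of Copperline Shipping BV.
Chain via Slate Group plc → Redpoint Capital LLC (R2): 64% × 84% × 15% = 8.064% of Copperline Shipping BV.
Aggregating (R1): 3.0039% + 8.064% = 11.0679%.

11.0679%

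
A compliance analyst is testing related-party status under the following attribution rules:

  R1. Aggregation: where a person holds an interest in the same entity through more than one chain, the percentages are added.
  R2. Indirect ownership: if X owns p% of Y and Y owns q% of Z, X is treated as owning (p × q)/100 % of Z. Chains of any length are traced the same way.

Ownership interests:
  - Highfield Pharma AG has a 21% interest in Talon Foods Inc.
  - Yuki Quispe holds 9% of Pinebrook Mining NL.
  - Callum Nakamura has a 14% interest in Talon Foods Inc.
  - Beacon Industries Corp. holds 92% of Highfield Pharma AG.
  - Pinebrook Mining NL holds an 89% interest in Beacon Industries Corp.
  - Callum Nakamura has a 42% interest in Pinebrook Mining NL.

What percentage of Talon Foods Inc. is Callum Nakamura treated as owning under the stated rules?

21.221816%

Chain via Pinebrook Mining NL → Beacon Industries Corp. → Highfield Pharma AG (R2): 42% × 89% × 92% × 21% = 7.221816% of Talon Foods Inc.
Direct interest in Talon Foods Inc: 14%.
Aggregating (R1): 7.221816% + 14% = 21.221816%.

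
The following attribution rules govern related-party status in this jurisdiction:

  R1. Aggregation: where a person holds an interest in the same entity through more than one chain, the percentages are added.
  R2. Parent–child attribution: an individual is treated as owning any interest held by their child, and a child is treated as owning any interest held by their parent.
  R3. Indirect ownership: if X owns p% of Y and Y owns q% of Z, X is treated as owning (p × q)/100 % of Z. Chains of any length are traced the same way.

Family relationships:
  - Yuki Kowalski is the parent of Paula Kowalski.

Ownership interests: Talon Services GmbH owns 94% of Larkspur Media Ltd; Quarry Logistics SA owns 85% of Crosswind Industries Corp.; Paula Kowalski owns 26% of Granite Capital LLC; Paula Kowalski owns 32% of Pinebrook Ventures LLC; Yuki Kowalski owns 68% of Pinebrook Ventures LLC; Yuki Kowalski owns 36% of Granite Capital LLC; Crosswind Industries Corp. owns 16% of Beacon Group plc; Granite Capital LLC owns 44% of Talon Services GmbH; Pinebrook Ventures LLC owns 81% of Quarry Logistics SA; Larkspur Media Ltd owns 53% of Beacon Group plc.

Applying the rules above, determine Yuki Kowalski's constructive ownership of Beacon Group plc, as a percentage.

24.606896%

By parent–child attribution (R2), Yuki Kowalski is treated as also owning Paula Kowalski's interest in Granite Capital LLC, giving 36% + 26% = 62%.
By parent–child attribution (R2), Yuki Kowalski is treated as also owning Paula Kowalski's interest in Pinebrook Ventures LLC, giving 68% + 32% = 100%.
Chain via Granite Capital LLC → Talon Services GmbH → Larkspur Media Ltd (R3): 62% × 44% × 94% × 53% = 13.590896% of Beacon Group plc.
Chain via Pinebrook Ventures LLC → Quarry Logistics SA → Crosswind Industries Corp. (R3): 100% × 81% × 85% × 16% = 11.016% of Beacon Group plc.
Aggregating (R1): 13.590896% + 11.016% = 24.606896%.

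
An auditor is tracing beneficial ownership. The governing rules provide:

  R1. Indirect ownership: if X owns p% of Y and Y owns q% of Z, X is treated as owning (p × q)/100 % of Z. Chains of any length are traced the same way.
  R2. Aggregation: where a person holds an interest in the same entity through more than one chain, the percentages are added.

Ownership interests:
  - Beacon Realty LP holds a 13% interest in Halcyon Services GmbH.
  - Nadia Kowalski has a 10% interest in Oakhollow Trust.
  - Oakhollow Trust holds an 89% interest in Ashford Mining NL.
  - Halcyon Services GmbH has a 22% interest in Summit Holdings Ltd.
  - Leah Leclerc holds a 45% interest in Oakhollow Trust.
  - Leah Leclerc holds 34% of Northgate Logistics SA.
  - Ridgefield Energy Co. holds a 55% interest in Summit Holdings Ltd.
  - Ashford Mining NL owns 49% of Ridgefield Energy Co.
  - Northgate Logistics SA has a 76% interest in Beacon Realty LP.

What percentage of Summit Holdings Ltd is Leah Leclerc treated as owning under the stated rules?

Chain via Oakhollow Trust → Ashford Mining NL → Ridgefield Energy Co. (R1): 45% × 89% × 49% × 55% = 10.793475% of Summit Holdings Ltd.
Chain via Northgate Logistics SA → Beacon Realty LP → Halcyon Services GmbH (R1): 34% × 76% × 13% × 22% = 0.739024% of Summit Holdings Ltd.
Aggregating (R2): 10.793475% + 0.739024% = 11.532499%.

11.532499%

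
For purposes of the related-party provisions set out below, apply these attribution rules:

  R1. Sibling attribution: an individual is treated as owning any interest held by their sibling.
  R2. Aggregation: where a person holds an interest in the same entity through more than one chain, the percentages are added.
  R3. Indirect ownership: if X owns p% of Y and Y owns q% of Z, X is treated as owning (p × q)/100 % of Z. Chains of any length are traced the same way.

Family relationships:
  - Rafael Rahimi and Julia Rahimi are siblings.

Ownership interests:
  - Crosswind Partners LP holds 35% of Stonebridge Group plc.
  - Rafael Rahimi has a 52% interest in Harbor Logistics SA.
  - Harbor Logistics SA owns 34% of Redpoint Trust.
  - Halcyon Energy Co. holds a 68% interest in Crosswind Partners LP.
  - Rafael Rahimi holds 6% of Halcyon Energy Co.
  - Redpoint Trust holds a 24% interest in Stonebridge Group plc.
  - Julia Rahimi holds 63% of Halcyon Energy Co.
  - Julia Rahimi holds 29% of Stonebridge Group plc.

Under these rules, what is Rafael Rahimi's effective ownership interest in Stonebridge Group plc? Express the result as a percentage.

By sibling attribution (R1), Rafael Rahimi is treated as also owning Julia Rahimi's interest in Halcyon Energy Co, giving 6% + 63% = 69%.
By sibling attribution (R1), Rafael Rahimi is treated as owning Julia Rahimi's 29% interest in Stonebridge Group plc.
Chain via Harbor Logistics SA → Redpoint Trust (R3): 52% × 34% × 24% = 4.2432% of Stonebridge Group plc.
Chain via Halcyon Energy Co. → Crosswind Partners LP (R3): 69% × 68% × 35% = 16.422% of Stonebridge Group plc.
Direct interest in Stonebridge Group plc: 29%.
Aggregating (R2): 4.2432% + 16.422% + 29% = 49.6652%.

49.6652%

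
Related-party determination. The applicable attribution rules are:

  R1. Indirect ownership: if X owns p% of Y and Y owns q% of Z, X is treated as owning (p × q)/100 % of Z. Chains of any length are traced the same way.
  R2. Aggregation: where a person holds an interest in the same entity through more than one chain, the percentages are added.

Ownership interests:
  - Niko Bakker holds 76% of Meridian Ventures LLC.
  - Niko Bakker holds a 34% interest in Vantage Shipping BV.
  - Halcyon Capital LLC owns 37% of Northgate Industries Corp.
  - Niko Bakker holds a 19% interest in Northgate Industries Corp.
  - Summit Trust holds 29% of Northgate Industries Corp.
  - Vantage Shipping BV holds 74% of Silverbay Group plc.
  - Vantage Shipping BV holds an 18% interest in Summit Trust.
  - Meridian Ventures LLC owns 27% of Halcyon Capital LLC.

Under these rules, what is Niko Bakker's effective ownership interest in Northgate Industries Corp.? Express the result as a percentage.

28.3672%

Chain via Meridian Ventures LLC → Halcyon Capital LLC (R1): 76% × 27% × 37% = 7.5924% of Northgate Industries Corp.
Chain via Vantage Shipping BV → Summit Trust (R1): 34% × 18% × 29% = 1.7748% of Northgate Industries Corp.
Direct interest in Northgate Industries Corp: 19%.
Aggregating (R2): 7.5924% + 1.7748% + 19% = 28.3672%.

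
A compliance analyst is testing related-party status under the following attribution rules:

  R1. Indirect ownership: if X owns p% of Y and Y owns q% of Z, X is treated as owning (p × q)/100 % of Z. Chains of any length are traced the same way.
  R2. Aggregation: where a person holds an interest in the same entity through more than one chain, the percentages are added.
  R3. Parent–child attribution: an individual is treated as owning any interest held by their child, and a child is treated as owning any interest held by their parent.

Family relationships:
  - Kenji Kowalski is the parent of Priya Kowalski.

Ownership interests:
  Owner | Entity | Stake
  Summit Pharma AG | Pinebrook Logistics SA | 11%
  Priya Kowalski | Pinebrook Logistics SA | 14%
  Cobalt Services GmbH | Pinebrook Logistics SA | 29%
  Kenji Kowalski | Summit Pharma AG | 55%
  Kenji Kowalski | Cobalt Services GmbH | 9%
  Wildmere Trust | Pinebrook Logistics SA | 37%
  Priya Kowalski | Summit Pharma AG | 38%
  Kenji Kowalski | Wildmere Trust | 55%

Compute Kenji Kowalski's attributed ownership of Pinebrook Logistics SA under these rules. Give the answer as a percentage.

By parent–child attribution (R3), Kenji Kowalski is treated as also owning Priya Kowalski's interest in Summit Pharma AG, giving 55% + 38% = 93%.
By parent–child attribution (R3), Kenji Kowalski is treated as owning Priya Kowalski's 14% interest in Pinebrook Logistics SA.
Chain via Cobalt Services GmbH (R1): 9% × 29% = 2.61% of Pinebrook Logistics SA.
Chain via Summit Pharma AG (R1): 93% × 11% = 10.23% of Pinebrook Logistics SA.
Chain via Wildmere Trust (R1): 55% × 37% = 20.35% of Pinebrook Logistics SA.
Direct interest in Pinebrook Logistics SA: 14%.
Aggregating (R2): 2.61% + 10.23% + 20.35% + 14% = 47.19%.

47.19%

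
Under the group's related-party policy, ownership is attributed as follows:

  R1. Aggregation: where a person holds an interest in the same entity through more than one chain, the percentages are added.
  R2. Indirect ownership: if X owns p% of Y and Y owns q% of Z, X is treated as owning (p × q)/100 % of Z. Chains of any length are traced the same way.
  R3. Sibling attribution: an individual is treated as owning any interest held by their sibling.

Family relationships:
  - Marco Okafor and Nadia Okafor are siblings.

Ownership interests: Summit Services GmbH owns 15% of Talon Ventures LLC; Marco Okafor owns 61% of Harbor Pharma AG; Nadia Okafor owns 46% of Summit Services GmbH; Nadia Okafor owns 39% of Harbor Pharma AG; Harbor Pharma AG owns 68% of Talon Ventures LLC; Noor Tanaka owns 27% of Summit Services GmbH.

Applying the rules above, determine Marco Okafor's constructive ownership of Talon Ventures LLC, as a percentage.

74.9%

By sibling attribution (R3), Marco Okafor is treated as also owning Nadia Okafor's interest in Harbor Pharma AG, giving 61% + 39% = 100%.
By sibling attribution (R3), Marco Okafor is treated as owning Nadia Okafor's 46% interest in Summit Services GmbH.
Chain via Harbor Pharma AG (R2): 100% × 68% = 68% of Talon Ventures LLC.
Chain via Summit Services GmbH (R2): 46% × 15% = 6.9% of Talon Ventures LLC.
Aggregating (R1): 68% + 6.9% = 74.9%.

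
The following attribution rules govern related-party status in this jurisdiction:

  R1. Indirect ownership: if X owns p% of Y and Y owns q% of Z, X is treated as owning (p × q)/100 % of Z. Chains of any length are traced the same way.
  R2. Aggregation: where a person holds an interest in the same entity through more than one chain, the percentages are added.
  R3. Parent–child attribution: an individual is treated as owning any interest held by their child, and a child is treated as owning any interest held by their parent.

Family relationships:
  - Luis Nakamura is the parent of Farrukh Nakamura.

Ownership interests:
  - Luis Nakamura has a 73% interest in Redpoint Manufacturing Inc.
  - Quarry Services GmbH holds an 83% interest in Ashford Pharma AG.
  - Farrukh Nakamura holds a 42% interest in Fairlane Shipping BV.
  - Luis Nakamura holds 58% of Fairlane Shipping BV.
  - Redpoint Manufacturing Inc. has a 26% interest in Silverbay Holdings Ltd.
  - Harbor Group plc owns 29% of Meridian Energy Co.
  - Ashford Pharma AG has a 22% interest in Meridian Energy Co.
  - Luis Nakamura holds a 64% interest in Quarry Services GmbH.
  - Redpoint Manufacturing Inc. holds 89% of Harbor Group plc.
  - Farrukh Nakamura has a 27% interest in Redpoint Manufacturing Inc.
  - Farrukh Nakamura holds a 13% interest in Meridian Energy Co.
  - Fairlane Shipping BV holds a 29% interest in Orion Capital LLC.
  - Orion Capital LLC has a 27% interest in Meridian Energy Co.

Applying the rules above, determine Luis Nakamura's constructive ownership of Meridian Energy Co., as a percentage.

58.3264%

By parent–child attribution (R3), Luis Nakamura is treated as also owning Farrukh Nakamura's interest in Redpoint Manufacturing Inc, giving 73% + 27% = 100%.
By parent–child attribution (R3), Luis Nakamura is treated as also owning Farrukh Nakamura's interest in Fairlane Shipping BV, giving 58% + 42% = 100%.
By parent–child attribution (R3), Luis Nakamura is treated as owning Farrukh Nakamura's 13% interest in Meridian Energy Co.
Chain via Redpoint Manufacturing Inc. → Harbor Group plc (R1): 100% × 89% × 29% = 25.81% of Meridian Energy Co.
Chain via Fairlane Shipping BV → Orion Capital LLC (R1): 100% × 29% × 27% = 7.83% of Meridian Energy Co.
Chain via Quarry Services GmbH → Ashford Pharma AG (R1): 64% × 83% × 22% = 11.6864% of Meridian Energy Co.
Direct interest in Meridian Energy Co: 13%.
Aggregating (R2): 25.81% + 7.83% + 11.6864% + 13% = 58.3264%.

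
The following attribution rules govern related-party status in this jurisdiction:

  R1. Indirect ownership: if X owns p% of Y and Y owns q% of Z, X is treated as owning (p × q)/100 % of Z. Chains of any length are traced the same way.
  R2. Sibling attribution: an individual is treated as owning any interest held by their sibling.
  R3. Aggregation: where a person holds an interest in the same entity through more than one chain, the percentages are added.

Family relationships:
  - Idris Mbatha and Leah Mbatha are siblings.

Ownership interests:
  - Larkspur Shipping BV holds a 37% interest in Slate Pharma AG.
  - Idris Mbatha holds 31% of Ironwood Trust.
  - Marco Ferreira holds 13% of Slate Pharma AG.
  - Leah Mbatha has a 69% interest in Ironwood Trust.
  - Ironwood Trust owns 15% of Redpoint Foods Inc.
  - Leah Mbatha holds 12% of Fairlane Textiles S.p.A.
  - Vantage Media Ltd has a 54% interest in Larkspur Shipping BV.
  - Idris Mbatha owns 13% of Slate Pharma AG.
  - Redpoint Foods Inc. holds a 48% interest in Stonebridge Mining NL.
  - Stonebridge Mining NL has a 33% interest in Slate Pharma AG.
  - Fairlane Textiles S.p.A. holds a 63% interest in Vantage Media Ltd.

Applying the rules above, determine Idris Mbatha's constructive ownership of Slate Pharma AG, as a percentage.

By sibling attribution (R2), Idris Mbatha is treated as also owning Leah Mbatha's interest in Ironwood Trust, giving 31% + 69% = 100%.
By sibling attribution (R2), Idris Mbatha is treated as owning Leah Mbatha's 12% interest in Fairlane Textiles S.p.A.
Chain via Ironwood Trust → Redpoint Foods Inc. → Stonebridge Mining NL (R1): 100% × 15% × 48% × 33% = 2.376% of Slate Pharma AG.
Direct interest in Slate Pharma AG: 13%.
Chain via Fairlane Textiles S.p.A. → Vantage Media Ltd → Larkspur Shipping BV (R1): 12% × 63% × 54% × 37% = 1.510488% of Slate Pharma AG.
Aggregating (R3): 2.376% + 13% + 1.510488% = 16.886488%.

16.886488%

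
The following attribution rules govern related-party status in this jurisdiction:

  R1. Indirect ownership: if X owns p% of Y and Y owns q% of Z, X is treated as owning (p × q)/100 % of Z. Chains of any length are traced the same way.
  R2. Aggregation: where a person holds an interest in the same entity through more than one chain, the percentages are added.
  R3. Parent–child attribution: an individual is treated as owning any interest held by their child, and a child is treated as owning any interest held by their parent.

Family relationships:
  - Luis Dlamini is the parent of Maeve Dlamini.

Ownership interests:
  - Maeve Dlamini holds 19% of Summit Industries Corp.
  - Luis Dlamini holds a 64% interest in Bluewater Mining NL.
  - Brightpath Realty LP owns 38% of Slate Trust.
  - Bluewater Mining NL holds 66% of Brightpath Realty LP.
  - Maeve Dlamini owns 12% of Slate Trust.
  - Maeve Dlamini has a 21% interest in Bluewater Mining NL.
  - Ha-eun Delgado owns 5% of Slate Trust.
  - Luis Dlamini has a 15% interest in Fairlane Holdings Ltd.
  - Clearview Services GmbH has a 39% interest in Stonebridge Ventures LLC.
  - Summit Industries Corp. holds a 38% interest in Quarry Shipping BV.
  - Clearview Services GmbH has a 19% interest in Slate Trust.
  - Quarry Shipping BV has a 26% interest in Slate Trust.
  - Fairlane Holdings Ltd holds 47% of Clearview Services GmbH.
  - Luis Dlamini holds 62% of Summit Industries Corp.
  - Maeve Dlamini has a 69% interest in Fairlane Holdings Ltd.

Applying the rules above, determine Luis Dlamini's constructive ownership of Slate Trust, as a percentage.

48.822%

By parent–child attribution (R3), Luis Dlamini is treated as also owning Maeve Dlamini's interest in Fairlane Holdings Ltd, giving 15% + 69% = 84%.
By parent–child attribution (R3), Luis Dlamini is treated as also owning Maeve Dlamini's interest in Bluewater Mining NL, giving 64% + 21% = 85%.
By parent–child attribution (R3), Luis Dlamini is treated as also owning Maeve Dlamini's interest in Summit Industries Corp, giving 62% + 19% = 81%.
By parent–child attribution (R3), Luis Dlamini is treated as owning Maeve Dlamini's 12% interest in Slate Trust.
Chain via Fairlane Holdings Ltd → Clearview Services GmbH (R1): 84% × 47% × 19% = 7.5012% of Slate Trust.
Chain via Bluewater Mining NL → Brightpath Realty LP (R1): 85% × 66% × 38% = 21.318% of Slate Trust.
Chain via Summit Industries Corp. → Quarry Shipping BV (R1): 81% × 38% × 26% = 8.0028% of Slate Trust.
Direct interest in Slate Trust: 12%.
Aggregating (R2): 7.5012% + 21.318% + 8.0028% + 12% = 48.822%.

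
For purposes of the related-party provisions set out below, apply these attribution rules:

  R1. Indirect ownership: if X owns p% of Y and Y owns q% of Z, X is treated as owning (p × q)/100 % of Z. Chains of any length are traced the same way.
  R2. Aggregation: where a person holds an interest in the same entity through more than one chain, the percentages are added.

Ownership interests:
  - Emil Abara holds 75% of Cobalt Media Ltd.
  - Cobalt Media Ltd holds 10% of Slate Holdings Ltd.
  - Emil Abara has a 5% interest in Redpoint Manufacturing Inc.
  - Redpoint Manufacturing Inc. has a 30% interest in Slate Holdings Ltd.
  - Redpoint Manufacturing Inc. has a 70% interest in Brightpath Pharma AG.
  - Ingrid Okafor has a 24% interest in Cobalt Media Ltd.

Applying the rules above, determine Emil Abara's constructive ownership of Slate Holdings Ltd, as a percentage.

Chain via Redpoint Manufacturing Inc. (R1): 5% × 30% = 1.5% of Slate Holdings Ltd.
Chain via Cobalt Media Ltd (R1): 75% × 10% = 7.5% of Slate Holdings Ltd.
Aggregating (R2): 1.5% + 7.5% = 9%.

9%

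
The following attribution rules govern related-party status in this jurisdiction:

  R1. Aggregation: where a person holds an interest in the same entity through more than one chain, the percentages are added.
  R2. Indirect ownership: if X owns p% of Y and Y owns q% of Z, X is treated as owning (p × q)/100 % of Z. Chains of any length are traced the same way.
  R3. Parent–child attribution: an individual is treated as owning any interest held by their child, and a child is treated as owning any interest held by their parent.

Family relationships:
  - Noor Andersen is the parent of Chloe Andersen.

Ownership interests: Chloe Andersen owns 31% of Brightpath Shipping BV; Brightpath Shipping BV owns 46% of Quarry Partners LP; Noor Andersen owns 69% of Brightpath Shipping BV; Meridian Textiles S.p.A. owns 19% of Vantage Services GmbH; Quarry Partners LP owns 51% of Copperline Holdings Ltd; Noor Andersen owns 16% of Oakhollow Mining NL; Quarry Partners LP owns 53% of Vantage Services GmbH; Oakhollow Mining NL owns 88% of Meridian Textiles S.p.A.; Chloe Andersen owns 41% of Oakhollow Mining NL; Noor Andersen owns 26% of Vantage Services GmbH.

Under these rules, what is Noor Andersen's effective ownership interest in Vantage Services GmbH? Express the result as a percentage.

By parent–child attribution (R3), Noor Andersen is treated as also owning Chloe Andersen's interest in Brightpath Shipping BV, giving 69% + 31% = 100%.
By parent–child attribution (R3), Noor Andersen is treated as also owning Chloe Andersen's interest in Oakhollow Mining NL, giving 16% + 41% = 57%.
Chain via Brightpath Shipping BV → Quarry Partners LP (R2): 100% × 46% × 53% = 24.38% of Vantage Services GmbH.
Chain via Oakhollow Mining NL → Meridian Textiles S.p.A. (R2): 57% × 88% × 19% = 9.5304% of Vantage Services GmbH.
Direct interest in Vantage Services GmbH: 26%.
Aggregating (R1): 24.38% + 9.5304% + 26% = 59.9104%.

59.9104%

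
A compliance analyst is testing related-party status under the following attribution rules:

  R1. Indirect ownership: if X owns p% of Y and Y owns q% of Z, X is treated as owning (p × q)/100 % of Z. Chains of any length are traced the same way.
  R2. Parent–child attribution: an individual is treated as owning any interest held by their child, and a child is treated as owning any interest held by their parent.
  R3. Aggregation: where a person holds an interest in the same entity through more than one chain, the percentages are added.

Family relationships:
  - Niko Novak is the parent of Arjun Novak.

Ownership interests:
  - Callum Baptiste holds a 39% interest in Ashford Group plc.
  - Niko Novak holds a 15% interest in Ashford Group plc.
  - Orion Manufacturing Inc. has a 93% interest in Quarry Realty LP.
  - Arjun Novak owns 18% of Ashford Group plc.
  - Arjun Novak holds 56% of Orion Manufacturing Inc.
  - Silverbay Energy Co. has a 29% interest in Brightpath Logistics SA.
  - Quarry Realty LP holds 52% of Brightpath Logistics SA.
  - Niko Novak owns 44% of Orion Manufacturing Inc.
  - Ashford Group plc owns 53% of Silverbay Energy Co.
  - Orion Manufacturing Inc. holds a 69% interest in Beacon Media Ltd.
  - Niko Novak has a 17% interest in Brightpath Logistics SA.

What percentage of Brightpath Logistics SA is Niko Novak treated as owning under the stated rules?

70.4321%

By parent–child attribution (R2), Niko Novak is treated as also owning Arjun Novak's interest in Orion Manufacturing Inc, giving 44% + 56% = 100%.
By parent–child attribution (R2), Niko Novak is treated as also owning Arjun Novak's interest in Ashford Group plc, giving 15% + 18% = 33%.
Chain via Orion Manufacturing Inc. → Quarry Realty LP (R1): 100% × 93% × 52% = 48.36% of Brightpath Logistics SA.
Chain via Ashford Group plc → Silverbay Energy Co. (R1): 33% × 53% × 29% = 5.0721% of Brightpath Logistics SA.
Direct interest in Brightpath Logistics SA: 17%.
Aggregating (R3): 48.36% + 5.0721% + 17% = 70.4321%.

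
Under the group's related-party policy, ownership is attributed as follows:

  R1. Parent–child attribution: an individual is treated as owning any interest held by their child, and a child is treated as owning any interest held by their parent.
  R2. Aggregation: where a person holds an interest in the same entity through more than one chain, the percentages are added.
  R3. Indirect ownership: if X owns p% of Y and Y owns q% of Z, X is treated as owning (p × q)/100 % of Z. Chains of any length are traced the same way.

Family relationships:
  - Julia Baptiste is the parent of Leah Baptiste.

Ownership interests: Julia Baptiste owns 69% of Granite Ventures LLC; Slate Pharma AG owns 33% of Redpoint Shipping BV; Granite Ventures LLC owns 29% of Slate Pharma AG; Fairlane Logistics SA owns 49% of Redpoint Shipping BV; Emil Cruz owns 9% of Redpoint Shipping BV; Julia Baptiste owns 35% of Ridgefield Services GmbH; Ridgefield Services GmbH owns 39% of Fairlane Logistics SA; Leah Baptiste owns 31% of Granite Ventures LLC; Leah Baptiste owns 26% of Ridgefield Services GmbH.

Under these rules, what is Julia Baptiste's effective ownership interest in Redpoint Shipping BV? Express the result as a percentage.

By parent–child attribution (R1), Julia Baptiste is treated as also owning Leah Baptiste's interest in Granite Ventures LLC, giving 69% + 31% = 100%.
By parent–child attribution (R1), Julia Baptiste is treated as also owning Leah Baptiste's interest in Ridgefield Services GmbH, giving 35% + 26% = 61%.
Chain via Granite Ventures LLC → Slate Pharma AG (R3): 100% × 29% × 33% = 9.57% of Redpoint Shipping BV.
Chain via Ridgefield Services GmbH → Fairlane Logistics SA (R3): 61% × 39% × 49% = 11.6571% of Redpoint Shipping BV.
Aggregating (R2): 9.57% + 11.6571% = 21.2271%.

21.2271%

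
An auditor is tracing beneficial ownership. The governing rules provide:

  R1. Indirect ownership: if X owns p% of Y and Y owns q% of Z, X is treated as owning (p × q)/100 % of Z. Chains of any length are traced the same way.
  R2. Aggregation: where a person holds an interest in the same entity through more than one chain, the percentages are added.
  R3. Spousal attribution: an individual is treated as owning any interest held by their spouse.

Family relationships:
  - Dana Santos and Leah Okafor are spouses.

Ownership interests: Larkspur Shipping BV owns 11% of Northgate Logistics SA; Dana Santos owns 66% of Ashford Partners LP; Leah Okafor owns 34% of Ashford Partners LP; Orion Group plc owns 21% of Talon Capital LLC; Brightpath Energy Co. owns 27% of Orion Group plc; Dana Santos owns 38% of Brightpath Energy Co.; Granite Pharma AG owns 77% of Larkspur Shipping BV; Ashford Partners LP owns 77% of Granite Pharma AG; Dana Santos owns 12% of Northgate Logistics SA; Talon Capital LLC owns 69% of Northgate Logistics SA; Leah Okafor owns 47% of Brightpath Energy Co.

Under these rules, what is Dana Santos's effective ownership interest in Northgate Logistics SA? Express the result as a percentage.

By spousal attribution (R3), Dana Santos is treated as also owning Leah Okafor's interest in Brightpath Energy Co, giving 38% + 47% = 85%.
By spousal attribution (R3), Dana Santos is treated as also owning Leah Okafor's interest in Ashford Partners LP, giving 66% + 34% = 100%.
Chain via Brightpath Energy Co. → Orion Group plc → Talon Capital LLC (R1): 85% × 27% × 21% × 69% = 3.325455% of Northgate Logistics SA.
Chain via Ashford Partners LP → Granite Pharma AG → Larkspur Shipping BV (R1): 100% × 77% × 77% × 11% = 6.5219% of Northgate Logistics SA.
Direct interest in Northgate Logistics SA: 12%.
Aggregating (R2): 3.325455% + 6.5219% + 12% = 21.847355%.

21.847355%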